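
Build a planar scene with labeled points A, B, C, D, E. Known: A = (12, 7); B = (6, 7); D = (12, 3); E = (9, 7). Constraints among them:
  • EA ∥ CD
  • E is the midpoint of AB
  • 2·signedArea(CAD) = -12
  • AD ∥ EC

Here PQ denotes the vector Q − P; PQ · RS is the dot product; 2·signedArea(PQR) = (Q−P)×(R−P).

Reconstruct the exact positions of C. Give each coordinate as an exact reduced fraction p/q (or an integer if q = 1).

1. C_x = 9  [EA ∥ CD ∩ AD ∥ EC]
2. C_y = 3  [EA ∥ CD ∩ AD ∥ EC]
   → C = (9, 3)

C = (9, 3)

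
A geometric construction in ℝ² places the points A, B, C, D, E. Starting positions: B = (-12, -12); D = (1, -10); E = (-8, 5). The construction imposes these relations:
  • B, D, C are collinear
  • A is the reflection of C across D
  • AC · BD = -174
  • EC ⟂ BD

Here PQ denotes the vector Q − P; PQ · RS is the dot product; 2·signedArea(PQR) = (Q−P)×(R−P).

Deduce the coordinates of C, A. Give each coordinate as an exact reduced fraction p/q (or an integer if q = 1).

1. C_x = -958/173  [B, D, C are collinear ∩ EC ⟂ BD]
2. C_y = -1904/173  [B, D, C are collinear ∩ EC ⟂ BD]
   → C = (-958/173, -1904/173)
3. A_x = 1304/173  [A is the reflection of C across D]
4. A_y = -1556/173  [A is the reflection of C across D]
   → A = (1304/173, -1556/173)

A = (1304/173, -1556/173)
C = (-958/173, -1904/173)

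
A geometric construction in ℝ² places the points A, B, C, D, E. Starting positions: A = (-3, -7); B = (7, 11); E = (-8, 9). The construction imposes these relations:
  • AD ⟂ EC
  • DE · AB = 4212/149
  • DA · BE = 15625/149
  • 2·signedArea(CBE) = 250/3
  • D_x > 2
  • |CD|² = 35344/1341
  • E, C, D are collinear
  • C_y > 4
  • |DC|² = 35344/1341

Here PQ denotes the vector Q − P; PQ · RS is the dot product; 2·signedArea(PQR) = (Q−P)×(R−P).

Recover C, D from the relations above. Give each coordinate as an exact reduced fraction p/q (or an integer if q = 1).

1. D_x = 428/149  [DE · AB = 4212/149 ∩ DA · BE = 15625/149]
2. D_y = 207/149  [DE · AB = 4212/149 ∩ DA · BE = 15625/149]
   → D = (428/149, 207/149)
3. C_x = -4/3  [2·signedArea(CBE) = 250/3 ∩ E, C, D are collinear]
4. C_y = 13/3  [2·signedArea(CBE) = 250/3 ∩ E, C, D are collinear]
   → C = (-4/3, 13/3)

C = (-4/3, 13/3)
D = (428/149, 207/149)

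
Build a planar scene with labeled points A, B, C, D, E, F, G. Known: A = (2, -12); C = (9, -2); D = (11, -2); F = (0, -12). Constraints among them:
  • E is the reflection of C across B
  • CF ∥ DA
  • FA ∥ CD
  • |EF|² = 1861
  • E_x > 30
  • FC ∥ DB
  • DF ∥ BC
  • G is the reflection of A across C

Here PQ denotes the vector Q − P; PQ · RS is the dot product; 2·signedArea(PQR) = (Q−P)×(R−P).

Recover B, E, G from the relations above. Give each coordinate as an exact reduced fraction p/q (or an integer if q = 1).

B = (20, 8)
E = (31, 18)
G = (16, 8)

1. B_x = 20  [DF ∥ BC ∩ FC ∥ DB]
2. B_y = 8  [DF ∥ BC ∩ FC ∥ DB]
   → B = (20, 8)
3. E_x = 31  [E is the reflection of C across B]
4. E_y = 18  [E is the reflection of C across B]
   → E = (31, 18)
5. G_x = 16  [G is the reflection of A across C]
6. G_y = 8  [G is the reflection of A across C]
   → G = (16, 8)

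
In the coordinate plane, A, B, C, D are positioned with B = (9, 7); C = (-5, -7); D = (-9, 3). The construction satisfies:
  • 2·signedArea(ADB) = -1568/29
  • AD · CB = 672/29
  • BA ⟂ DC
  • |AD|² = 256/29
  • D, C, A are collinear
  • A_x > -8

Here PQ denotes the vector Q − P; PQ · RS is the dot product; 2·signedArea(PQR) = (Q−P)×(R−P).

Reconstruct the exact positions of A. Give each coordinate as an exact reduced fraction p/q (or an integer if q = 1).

1. A_x = -229/29  [D, C, A are collinear ∩ BA ⟂ DC]
2. A_y = 7/29  [D, C, A are collinear ∩ BA ⟂ DC]
   → A = (-229/29, 7/29)

A = (-229/29, 7/29)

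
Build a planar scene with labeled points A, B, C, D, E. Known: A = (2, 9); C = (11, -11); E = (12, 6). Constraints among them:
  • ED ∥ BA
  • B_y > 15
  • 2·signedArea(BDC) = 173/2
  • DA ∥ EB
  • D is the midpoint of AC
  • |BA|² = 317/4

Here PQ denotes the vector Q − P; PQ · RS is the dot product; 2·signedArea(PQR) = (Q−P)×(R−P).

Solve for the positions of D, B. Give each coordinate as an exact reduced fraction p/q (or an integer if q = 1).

1. D_x = 13/2  [D is the midpoint of AC]
2. D_y = -1  [D is the midpoint of AC]
   → D = (13/2, -1)
3. B_x = 15/2  [ED ∥ BA ∩ DA ∥ EB]
4. B_y = 16  [ED ∥ BA ∩ DA ∥ EB]
   → B = (15/2, 16)

B = (15/2, 16)
D = (13/2, -1)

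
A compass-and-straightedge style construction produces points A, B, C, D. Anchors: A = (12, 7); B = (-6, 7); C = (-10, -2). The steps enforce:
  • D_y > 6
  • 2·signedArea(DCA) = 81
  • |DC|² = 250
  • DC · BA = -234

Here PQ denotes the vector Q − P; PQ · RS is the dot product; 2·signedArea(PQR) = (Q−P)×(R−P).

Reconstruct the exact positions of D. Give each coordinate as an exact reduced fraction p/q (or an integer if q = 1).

D = (3, 7)

1. D_x = 3  [2·signedArea(DCA) = 81 ∩ DC · BA = -234]
2. D_y = 7  [2·signedArea(DCA) = 81 ∩ DC · BA = -234]
   → D = (3, 7)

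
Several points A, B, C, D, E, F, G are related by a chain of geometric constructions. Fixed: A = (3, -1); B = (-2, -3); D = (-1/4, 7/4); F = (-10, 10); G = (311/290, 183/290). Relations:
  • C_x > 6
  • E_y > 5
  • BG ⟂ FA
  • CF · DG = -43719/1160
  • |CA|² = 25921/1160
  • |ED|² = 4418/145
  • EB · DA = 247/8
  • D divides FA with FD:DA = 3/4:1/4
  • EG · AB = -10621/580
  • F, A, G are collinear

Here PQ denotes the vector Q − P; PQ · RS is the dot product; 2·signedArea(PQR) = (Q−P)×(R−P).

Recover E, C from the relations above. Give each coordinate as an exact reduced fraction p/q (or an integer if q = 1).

1. E_x = -2589/580  [EB · DA = 247/8 ∩ EG · AB = -10621/580]
2. E_y = 3083/580  [EB · DA = 247/8 ∩ EG · AB = -10621/580]
   → E = (-2589/580, 3083/580)
3. C_x = 3833/580  [line -767/580·x + 649/580·y + 531/40 = 0 ∩ |CA|² = 25921/1160]
4. C_y = -2351/580  [line -767/580·x + 649/580·y + 531/40 = 0 ∩ |CA|² = 25921/1160]
   → C = (3833/580, -2351/580)

C = (3833/580, -2351/580)
E = (-2589/580, 3083/580)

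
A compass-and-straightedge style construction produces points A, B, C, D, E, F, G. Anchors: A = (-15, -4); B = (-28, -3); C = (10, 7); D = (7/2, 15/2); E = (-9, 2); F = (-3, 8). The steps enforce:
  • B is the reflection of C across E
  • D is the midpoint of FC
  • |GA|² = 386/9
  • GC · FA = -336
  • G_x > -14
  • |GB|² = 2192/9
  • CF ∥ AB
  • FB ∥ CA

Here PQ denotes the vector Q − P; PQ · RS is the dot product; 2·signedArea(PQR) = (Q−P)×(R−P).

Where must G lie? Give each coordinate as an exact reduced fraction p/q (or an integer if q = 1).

1. G_x = -40/3  [line 12·x + 12·y + 132 = 0 ∩ |GB|² = 2192/9]
2. G_y = 7/3  [line 12·x + 12·y + 132 = 0 ∩ |GB|² = 2192/9]
   → G = (-40/3, 7/3)

G = (-40/3, 7/3)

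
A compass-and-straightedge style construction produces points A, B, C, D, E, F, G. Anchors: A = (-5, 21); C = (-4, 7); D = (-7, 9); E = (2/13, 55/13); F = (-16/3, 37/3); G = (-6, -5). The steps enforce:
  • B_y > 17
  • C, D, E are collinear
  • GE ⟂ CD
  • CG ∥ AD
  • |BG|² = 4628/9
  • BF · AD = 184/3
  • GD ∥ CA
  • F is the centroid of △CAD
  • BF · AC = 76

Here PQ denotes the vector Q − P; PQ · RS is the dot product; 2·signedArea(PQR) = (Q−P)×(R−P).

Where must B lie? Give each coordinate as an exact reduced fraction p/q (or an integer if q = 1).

1. B_x = -20/3  [BF · AC = 76 ∩ BF · AD = 184/3]
2. B_y = 53/3  [BF · AC = 76 ∩ BF · AD = 184/3]
   → B = (-20/3, 53/3)

B = (-20/3, 53/3)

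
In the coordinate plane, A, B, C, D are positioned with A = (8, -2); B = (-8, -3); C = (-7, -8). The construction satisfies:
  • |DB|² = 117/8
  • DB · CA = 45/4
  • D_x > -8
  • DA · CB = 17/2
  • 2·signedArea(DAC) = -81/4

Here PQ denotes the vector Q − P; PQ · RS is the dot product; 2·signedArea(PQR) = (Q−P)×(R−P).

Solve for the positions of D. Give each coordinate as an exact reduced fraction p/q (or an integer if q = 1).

1. D_x = -29/4  [DB · CA = 45/4 ∩ DA · CB = 17/2]
2. D_y = -27/4  [DB · CA = 45/4 ∩ DA · CB = 17/2]
   → D = (-29/4, -27/4)

D = (-29/4, -27/4)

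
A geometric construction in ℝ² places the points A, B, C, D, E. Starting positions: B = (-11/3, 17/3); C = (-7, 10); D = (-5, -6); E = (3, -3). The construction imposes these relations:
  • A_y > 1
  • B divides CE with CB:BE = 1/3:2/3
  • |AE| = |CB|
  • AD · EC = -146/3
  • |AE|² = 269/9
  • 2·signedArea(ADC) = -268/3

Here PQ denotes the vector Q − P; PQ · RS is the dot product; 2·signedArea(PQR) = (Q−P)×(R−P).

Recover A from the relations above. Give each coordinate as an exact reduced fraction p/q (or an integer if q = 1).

A = (-1/3, 4/3)

1. A_x = -1/3  [2·signedArea(ADC) = -268/3 ∩ AD · EC = -146/3]
2. A_y = 4/3  [2·signedArea(ADC) = -268/3 ∩ AD · EC = -146/3]
   → A = (-1/3, 4/3)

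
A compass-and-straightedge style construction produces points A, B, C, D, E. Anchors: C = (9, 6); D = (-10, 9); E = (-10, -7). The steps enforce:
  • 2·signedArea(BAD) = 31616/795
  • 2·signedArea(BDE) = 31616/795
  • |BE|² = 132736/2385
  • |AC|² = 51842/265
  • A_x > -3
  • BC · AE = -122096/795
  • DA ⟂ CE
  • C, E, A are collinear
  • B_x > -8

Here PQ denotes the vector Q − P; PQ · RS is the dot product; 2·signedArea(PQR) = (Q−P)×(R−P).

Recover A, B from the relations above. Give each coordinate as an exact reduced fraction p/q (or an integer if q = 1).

A = (-674/265, -503/265)
B = (-5974/795, 9/265)

1. A_x = -674/265  [C, E, A are collinear ∩ DA ⟂ CE]
2. A_y = -503/265  [C, E, A are collinear ∩ DA ⟂ CE]
   → A = (-674/265, -503/265)
3. B_x = -5974/795  [2·signedArea(BDE) = 31616/795 ∩ 2·signedArea(BAD) = 31616/795]
4. B_y = 9/265  [2·signedArea(BDE) = 31616/795 ∩ 2·signedArea(BAD) = 31616/795]
   → B = (-5974/795, 9/265)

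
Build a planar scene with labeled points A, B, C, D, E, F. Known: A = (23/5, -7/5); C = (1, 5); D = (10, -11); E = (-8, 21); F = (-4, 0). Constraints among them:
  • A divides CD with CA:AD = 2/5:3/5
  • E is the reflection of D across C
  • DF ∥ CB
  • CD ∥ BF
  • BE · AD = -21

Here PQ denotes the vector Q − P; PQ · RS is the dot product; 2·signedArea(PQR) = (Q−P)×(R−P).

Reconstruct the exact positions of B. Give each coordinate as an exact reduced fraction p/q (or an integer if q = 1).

1. B_x = -13  [CD ∥ BF ∩ DF ∥ CB]
2. B_y = 16  [CD ∥ BF ∩ DF ∥ CB]
   → B = (-13, 16)

B = (-13, 16)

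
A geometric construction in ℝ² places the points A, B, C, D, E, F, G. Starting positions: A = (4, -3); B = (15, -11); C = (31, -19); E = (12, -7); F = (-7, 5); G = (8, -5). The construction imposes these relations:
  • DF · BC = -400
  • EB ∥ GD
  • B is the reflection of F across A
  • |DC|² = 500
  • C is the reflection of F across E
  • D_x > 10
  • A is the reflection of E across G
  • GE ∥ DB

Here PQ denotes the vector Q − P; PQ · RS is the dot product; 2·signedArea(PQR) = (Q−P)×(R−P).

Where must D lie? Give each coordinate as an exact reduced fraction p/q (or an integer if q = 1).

1. D_x = 11  [GE ∥ DB ∩ EB ∥ GD]
2. D_y = -9  [GE ∥ DB ∩ EB ∥ GD]
   → D = (11, -9)

D = (11, -9)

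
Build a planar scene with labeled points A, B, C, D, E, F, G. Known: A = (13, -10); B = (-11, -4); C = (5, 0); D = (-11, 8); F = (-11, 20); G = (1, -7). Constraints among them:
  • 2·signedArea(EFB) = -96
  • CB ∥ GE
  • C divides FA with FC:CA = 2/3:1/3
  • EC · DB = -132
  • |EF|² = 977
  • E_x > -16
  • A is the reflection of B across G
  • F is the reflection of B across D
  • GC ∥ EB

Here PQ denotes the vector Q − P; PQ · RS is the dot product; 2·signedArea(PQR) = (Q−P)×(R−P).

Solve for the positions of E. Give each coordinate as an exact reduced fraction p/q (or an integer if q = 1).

E = (-15, -11)

1. E_x = -15  [GC ∥ EB ∩ CB ∥ GE]
2. E_y = -11  [GC ∥ EB ∩ CB ∥ GE]
   → E = (-15, -11)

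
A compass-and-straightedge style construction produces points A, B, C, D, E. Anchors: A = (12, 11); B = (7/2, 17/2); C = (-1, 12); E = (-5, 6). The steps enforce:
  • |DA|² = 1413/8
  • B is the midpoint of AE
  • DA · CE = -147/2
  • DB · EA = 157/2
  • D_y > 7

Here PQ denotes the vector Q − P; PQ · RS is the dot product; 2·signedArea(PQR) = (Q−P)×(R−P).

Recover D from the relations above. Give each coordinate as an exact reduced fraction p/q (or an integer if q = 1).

D = (-3/4, 29/4)

1. D_x = -3/4  [DA · CE = -147/2 ∩ DB · EA = 157/2]
2. D_y = 29/4  [DA · CE = -147/2 ∩ DB · EA = 157/2]
   → D = (-3/4, 29/4)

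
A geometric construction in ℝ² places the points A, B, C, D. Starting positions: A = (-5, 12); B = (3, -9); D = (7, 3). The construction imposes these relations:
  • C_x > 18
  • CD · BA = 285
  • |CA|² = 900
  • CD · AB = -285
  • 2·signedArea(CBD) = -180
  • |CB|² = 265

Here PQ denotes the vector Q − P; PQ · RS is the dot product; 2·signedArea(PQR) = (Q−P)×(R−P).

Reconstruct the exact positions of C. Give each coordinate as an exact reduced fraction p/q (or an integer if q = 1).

1. C_x = 19  [2·signedArea(CBD) = -180 ∩ CD · AB = -285]
2. C_y = -6  [2·signedArea(CBD) = -180 ∩ CD · AB = -285]
   → C = (19, -6)

C = (19, -6)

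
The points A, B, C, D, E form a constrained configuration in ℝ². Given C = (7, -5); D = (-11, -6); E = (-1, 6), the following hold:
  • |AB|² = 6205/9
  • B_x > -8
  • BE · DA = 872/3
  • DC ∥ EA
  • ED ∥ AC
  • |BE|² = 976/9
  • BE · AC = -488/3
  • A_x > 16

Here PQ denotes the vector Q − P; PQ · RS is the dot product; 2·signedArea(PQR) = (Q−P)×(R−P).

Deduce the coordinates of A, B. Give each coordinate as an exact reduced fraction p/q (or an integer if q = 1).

A = (17, 7)
B = (-23/3, -2)

1. A_x = 17  [ED ∥ AC ∩ DC ∥ EA]
2. A_y = 7  [ED ∥ AC ∩ DC ∥ EA]
   → A = (17, 7)
3. B_x = -23/3  [BE · AC = -488/3 ∩ BE · DA = 872/3]
4. B_y = -2  [BE · AC = -488/3 ∩ BE · DA = 872/3]
   → B = (-23/3, -2)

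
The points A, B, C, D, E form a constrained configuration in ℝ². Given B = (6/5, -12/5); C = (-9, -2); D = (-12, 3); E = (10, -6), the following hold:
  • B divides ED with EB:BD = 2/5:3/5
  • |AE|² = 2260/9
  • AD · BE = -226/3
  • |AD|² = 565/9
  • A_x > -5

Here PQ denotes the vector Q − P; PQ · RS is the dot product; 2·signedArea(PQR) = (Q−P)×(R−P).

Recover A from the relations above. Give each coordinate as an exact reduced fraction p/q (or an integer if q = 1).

1. A_x = -14/3  [line -44/5·x + 18/5·y + -616/15 = 0 ∩ |AD|² = 565/9]
2. A_y = 0  [line -44/5·x + 18/5·y + -616/15 = 0 ∩ |AD|² = 565/9]
   → A = (-14/3, 0)

A = (-14/3, 0)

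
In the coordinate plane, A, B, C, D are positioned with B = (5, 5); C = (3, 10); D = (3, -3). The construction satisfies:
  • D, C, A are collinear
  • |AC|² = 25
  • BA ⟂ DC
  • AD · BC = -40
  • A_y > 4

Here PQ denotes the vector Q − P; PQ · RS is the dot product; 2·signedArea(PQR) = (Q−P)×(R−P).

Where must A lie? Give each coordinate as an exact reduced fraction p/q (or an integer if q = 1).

A = (3, 5)

1. A_x = 3  [D, C, A are collinear ∩ BA ⟂ DC]
2. A_y = 5  [D, C, A are collinear ∩ BA ⟂ DC]
   → A = (3, 5)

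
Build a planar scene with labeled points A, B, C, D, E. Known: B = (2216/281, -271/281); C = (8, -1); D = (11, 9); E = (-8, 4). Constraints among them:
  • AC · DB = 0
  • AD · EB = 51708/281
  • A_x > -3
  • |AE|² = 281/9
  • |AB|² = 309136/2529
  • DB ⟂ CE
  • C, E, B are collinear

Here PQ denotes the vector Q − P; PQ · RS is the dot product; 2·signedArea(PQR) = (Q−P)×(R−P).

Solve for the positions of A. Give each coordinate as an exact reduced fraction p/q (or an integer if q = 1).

A = (-8/3, 7/3)

1. A_x = -8/3  [AC · DB = 0 ∩ AD · EB = 51708/281]
2. A_y = 7/3  [AC · DB = 0 ∩ AD · EB = 51708/281]
   → A = (-8/3, 7/3)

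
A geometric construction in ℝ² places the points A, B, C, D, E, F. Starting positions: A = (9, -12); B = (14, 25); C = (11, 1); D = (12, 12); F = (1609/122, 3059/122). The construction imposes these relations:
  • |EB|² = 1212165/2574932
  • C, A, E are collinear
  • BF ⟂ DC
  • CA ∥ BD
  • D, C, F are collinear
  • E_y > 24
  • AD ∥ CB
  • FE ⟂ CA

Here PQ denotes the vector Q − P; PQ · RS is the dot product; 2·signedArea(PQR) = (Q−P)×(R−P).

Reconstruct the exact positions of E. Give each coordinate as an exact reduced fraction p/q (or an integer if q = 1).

1. E_x = 154798/10553  [C, A, E are collinear ∩ FE ⟂ CA]
2. E_y = 524401/21106  [C, A, E are collinear ∩ FE ⟂ CA]
   → E = (154798/10553, 524401/21106)

E = (154798/10553, 524401/21106)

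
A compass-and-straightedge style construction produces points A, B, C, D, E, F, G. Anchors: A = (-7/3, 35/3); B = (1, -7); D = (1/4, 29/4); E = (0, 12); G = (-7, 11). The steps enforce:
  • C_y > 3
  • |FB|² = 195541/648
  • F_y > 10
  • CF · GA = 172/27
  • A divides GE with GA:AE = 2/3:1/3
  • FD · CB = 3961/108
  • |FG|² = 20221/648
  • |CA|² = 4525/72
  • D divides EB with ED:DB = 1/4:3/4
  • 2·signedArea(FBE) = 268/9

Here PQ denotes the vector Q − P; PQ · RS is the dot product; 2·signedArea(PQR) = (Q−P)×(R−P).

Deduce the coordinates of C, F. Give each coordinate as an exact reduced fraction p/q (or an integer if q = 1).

1. F_x = -53/36  [line -19·x + -1·y + -160/9 = 0 ∩ |FB|² = 195541/648]
2. F_y = 367/36  [line -19·x + -1·y + -160/9 = 0 ∩ |FB|² = 195541/648]
   → F = (-53/36, 367/36)
3. C_x = -23/12  [CF · GA = 172/27 ∩ FD · CB = 3961/108]
4. C_y = 15/4  [CF · GA = 172/27 ∩ FD · CB = 3961/108]
   → C = (-23/12, 15/4)

C = (-23/12, 15/4)
F = (-53/36, 367/36)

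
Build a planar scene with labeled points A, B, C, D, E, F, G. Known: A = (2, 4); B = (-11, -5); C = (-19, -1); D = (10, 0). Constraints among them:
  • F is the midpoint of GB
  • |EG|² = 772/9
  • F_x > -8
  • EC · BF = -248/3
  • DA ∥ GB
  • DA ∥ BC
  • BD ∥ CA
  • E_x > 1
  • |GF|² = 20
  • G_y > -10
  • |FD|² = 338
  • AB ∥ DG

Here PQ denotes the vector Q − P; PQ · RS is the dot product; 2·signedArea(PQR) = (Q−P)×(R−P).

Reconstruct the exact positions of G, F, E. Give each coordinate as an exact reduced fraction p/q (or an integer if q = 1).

E = (5/3, -1)
F = (-7, -7)
G = (-3, -9)

1. G_x = -3  [DA ∥ GB ∩ AB ∥ DG]
2. G_y = -9  [DA ∥ GB ∩ AB ∥ DG]
   → G = (-3, -9)
3. F_x = -7  [F is the midpoint of GB]
4. F_y = -7  [F is the midpoint of GB]
   → F = (-7, -7)
5. E_x = 5/3  [line -4·x + 2·y + 26/3 = 0 ∩ |EG|² = 772/9]
6. E_y = -1  [line -4·x + 2·y + 26/3 = 0 ∩ |EG|² = 772/9]
   → E = (5/3, -1)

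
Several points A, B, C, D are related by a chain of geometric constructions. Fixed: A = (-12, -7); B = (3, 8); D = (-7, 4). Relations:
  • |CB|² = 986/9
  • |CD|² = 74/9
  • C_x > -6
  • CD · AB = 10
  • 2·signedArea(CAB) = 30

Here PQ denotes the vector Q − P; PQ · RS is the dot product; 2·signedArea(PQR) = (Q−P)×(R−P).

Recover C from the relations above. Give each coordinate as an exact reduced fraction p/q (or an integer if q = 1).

C = (-16/3, 5/3)

1. C_x = -16/3  [2·signedArea(CAB) = 30 ∩ CD · AB = 10]
2. C_y = 5/3  [2·signedArea(CAB) = 30 ∩ CD · AB = 10]
   → C = (-16/3, 5/3)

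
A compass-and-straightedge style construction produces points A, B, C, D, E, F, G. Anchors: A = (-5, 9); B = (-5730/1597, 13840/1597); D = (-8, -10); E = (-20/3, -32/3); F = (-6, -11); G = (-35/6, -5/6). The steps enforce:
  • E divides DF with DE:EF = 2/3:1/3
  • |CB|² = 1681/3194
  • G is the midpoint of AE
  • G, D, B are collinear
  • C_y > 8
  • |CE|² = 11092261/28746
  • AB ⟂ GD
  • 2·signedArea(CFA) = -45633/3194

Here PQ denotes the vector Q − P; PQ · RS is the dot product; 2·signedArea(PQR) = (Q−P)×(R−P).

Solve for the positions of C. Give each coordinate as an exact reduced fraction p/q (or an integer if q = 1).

1. C_x = -13715/3194  [line -20·x + 1·y + -302513/3194 = 0 ∩ |CE|² = 11092261/28746]
2. C_y = 28213/3194  [line -20·x + 1·y + -302513/3194 = 0 ∩ |CE|² = 11092261/28746]
   → C = (-13715/3194, 28213/3194)

C = (-13715/3194, 28213/3194)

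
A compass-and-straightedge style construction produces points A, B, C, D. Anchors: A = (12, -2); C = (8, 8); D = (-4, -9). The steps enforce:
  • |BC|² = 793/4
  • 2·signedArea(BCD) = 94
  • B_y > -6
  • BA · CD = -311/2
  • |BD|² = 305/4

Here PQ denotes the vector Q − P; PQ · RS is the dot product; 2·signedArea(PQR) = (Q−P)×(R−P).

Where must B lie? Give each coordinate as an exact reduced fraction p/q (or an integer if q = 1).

1. B_x = 4  [2·signedArea(BCD) = 94 ∩ BA · CD = -311/2]
2. B_y = -11/2  [2·signedArea(BCD) = 94 ∩ BA · CD = -311/2]
   → B = (4, -11/2)

B = (4, -11/2)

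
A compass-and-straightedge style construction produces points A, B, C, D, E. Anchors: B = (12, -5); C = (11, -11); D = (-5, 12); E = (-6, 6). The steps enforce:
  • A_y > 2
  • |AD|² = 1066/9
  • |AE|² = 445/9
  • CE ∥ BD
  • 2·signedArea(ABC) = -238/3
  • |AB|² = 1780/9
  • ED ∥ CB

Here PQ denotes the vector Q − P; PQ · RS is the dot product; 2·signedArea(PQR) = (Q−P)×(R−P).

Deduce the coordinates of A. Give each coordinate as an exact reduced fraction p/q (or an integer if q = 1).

A = (0, 7/3)

1. A_x = 0  [line 6·x + -1·y + 7/3 = 0 ∩ |AB|² = 1780/9]
2. A_y = 7/3  [line 6·x + -1·y + 7/3 = 0 ∩ |AB|² = 1780/9]
   → A = (0, 7/3)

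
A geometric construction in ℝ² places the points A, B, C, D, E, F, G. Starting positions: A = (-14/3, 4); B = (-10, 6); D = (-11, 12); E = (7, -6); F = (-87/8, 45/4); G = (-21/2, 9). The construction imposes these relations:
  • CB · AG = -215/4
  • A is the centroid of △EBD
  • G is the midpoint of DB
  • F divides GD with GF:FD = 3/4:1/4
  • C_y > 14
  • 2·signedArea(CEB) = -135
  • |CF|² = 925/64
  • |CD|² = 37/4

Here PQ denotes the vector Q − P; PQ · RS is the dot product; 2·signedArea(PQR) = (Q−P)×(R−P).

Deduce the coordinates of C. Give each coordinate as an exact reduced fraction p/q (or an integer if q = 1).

1. C_x = -23/2  [2·signedArea(CEB) = -135 ∩ CB · AG = -215/4]
2. C_y = 15  [2·signedArea(CEB) = -135 ∩ CB · AG = -215/4]
   → C = (-23/2, 15)

C = (-23/2, 15)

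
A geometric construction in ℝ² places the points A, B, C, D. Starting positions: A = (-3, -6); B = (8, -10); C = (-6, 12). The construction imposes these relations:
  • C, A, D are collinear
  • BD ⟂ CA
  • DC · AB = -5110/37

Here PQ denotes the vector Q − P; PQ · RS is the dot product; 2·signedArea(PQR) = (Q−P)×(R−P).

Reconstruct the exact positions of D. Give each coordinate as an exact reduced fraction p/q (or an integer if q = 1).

1. D_x = -76/37  [C, A, D are collinear ∩ BD ⟂ CA]
2. D_y = -432/37  [C, A, D are collinear ∩ BD ⟂ CA]
   → D = (-76/37, -432/37)

D = (-76/37, -432/37)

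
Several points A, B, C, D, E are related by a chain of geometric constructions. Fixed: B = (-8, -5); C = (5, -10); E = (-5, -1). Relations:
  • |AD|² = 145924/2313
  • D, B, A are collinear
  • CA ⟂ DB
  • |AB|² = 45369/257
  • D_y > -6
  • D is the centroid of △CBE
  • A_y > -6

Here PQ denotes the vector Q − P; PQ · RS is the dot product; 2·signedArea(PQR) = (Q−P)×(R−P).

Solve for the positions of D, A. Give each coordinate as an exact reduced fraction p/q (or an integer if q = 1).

A = (1352/257, -1498/257)
D = (-8/3, -16/3)

1. D_x = -8/3  [D is the centroid of △CBE]
2. D_y = -16/3  [D is the centroid of △CBE]
   → D = (-8/3, -16/3)
3. A_x = 1352/257  [D, B, A are collinear ∩ CA ⟂ DB]
4. A_y = -1498/257  [D, B, A are collinear ∩ CA ⟂ DB]
   → A = (1352/257, -1498/257)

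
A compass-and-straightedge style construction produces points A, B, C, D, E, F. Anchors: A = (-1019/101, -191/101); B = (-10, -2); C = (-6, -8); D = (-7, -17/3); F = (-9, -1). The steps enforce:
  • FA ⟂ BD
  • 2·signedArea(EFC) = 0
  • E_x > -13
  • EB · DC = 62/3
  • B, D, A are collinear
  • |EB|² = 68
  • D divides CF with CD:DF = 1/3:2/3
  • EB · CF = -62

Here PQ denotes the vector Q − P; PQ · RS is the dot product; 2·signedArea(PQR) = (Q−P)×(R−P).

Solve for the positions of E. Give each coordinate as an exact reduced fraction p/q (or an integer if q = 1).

1. E_x = -12  [2·signedArea(EFC) = 0 ∩ EB · CF = -62]
2. E_y = 6  [2·signedArea(EFC) = 0 ∩ EB · CF = -62]
   → E = (-12, 6)

E = (-12, 6)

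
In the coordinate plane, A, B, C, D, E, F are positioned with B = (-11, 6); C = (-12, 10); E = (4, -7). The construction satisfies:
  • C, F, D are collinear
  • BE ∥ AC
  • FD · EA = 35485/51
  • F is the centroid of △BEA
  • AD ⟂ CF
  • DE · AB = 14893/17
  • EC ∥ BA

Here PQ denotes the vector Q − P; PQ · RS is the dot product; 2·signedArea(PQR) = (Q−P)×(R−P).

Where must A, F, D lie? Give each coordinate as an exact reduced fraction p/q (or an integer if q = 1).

1. A_x = -27  [BE ∥ AC ∩ EC ∥ BA]
2. A_y = 23  [BE ∥ AC ∩ EC ∥ BA]
   → A = (-27, 23)
3. F_x = -34/3  [F is the centroid of △BEA]
4. F_y = 22/3  [F is the centroid of △BEA]
   → F = (-34/3, 22/3)
5. D_x = -271/17  [C, F, D are collinear ∩ AD ⟂ CF]
6. D_y = 438/17  [C, F, D are collinear ∩ AD ⟂ CF]
   → D = (-271/17, 438/17)

A = (-27, 23)
D = (-271/17, 438/17)
F = (-34/3, 22/3)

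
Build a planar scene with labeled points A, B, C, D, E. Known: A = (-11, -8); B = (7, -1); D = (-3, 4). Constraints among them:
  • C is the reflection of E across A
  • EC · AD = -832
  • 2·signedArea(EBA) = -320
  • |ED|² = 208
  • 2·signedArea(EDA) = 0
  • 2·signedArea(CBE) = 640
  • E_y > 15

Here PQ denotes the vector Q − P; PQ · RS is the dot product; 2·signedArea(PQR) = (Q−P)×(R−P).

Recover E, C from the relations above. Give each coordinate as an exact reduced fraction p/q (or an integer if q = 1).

C = (-27, -32)
E = (5, 16)

1. E_x = 5  [2·signedArea(EDA) = 0 ∩ 2·signedArea(EBA) = -320]
2. E_y = 16  [2·signedArea(EDA) = 0 ∩ 2·signedArea(EBA) = -320]
   → E = (5, 16)
3. C_x = -27  [C is the reflection of E across A]
4. C_y = -32  [C is the reflection of E across A]
   → C = (-27, -32)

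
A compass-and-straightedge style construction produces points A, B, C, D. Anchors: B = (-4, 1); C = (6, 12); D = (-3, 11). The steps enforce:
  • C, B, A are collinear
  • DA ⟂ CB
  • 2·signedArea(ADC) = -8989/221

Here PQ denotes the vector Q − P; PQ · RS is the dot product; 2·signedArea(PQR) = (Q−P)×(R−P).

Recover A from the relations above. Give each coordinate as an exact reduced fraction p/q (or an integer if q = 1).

1. A_x = 316/221  [C, B, A are collinear ∩ DA ⟂ CB]
2. A_y = 1541/221  [C, B, A are collinear ∩ DA ⟂ CB]
   → A = (316/221, 1541/221)

A = (316/221, 1541/221)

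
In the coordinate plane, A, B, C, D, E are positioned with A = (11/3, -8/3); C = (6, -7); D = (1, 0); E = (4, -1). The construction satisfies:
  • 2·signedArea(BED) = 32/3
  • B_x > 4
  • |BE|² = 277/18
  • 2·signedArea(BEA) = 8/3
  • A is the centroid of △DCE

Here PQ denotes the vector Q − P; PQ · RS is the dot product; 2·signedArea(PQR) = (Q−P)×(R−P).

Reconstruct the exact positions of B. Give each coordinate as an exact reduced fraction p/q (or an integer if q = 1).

B = (29/6, -29/6)

1. B_x = 29/6  [2·signedArea(BEA) = 8/3 ∩ 2·signedArea(BED) = 32/3]
2. B_y = -29/6  [2·signedArea(BEA) = 8/3 ∩ 2·signedArea(BED) = 32/3]
   → B = (29/6, -29/6)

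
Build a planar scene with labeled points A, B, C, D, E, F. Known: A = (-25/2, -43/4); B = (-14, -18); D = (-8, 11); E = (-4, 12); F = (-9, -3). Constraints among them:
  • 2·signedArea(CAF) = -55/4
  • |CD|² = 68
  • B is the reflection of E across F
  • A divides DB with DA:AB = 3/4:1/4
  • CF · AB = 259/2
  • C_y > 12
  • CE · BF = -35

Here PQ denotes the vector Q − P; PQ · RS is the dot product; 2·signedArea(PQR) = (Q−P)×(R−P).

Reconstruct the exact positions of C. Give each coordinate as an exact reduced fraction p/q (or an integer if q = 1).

C = (0, 13)

1. C_x = 0  [2·signedArea(CAF) = -55/4 ∩ CF · AB = 259/2]
2. C_y = 13  [2·signedArea(CAF) = -55/4 ∩ CF · AB = 259/2]
   → C = (0, 13)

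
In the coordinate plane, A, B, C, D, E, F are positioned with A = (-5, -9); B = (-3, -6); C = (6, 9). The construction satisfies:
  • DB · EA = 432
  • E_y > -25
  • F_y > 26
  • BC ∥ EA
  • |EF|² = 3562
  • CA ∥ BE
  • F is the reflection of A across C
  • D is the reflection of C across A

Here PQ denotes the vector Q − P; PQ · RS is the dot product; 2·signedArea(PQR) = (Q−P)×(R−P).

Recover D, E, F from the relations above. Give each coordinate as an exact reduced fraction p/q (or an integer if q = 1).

D = (-16, -27)
E = (-14, -24)
F = (17, 27)

1. D_x = -16  [D is the reflection of C across A]
2. D_y = -27  [D is the reflection of C across A]
   → D = (-16, -27)
3. E_x = -14  [BC ∥ EA ∩ CA ∥ BE]
4. E_y = -24  [BC ∥ EA ∩ CA ∥ BE]
   → E = (-14, -24)
5. F_x = 17  [F is the reflection of A across C]
6. F_y = 27  [F is the reflection of A across C]
   → F = (17, 27)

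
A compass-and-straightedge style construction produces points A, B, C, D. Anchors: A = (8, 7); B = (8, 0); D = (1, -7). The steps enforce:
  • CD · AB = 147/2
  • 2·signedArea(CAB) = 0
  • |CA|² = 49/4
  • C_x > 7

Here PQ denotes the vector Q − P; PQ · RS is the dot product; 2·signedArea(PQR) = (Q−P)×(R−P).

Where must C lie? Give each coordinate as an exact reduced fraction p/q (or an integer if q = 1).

C = (8, 7/2)

1. C_x = 8  [2·signedArea(CAB) = 0 ∩ CD · AB = 147/2]
2. C_y = 7/2  [2·signedArea(CAB) = 0 ∩ CD · AB = 147/2]
   → C = (8, 7/2)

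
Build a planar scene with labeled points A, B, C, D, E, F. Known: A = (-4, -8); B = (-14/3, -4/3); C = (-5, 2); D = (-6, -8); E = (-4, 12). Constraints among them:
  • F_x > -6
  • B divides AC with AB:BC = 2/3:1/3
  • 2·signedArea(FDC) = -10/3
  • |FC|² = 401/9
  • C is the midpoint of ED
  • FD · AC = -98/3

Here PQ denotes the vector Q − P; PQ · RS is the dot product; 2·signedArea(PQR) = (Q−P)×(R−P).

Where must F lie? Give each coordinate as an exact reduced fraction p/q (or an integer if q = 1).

1. F_x = -16/3  [2·signedArea(FDC) = -10/3 ∩ FD · AC = -98/3]
2. F_y = -14/3  [2·signedArea(FDC) = -10/3 ∩ FD · AC = -98/3]
   → F = (-16/3, -14/3)

F = (-16/3, -14/3)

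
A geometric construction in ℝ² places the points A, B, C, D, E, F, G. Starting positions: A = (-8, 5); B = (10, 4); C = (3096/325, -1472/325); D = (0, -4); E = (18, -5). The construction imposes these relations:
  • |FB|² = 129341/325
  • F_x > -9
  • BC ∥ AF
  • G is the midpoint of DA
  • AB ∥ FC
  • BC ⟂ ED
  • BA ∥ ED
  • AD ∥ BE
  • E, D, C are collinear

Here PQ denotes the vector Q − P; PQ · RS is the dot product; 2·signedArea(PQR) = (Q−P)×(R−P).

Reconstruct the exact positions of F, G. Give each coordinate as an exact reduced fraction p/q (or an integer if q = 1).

F = (-2754/325, -1147/325)
G = (-4, 1/2)

1. F_x = -2754/325  [AB ∥ FC ∩ BC ∥ AF]
2. F_y = -1147/325  [AB ∥ FC ∩ BC ∥ AF]
   → F = (-2754/325, -1147/325)
3. G_x = -4  [G is the midpoint of DA]
4. G_y = 1/2  [G is the midpoint of DA]
   → G = (-4, 1/2)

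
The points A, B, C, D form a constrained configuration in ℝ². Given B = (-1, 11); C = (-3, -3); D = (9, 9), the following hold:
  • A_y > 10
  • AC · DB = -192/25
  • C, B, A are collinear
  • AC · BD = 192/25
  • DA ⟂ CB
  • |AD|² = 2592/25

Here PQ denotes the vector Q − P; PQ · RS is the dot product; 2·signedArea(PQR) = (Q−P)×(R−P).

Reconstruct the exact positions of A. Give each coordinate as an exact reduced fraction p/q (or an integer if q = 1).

1. A_x = -27/25  [C, B, A are collinear ∩ DA ⟂ CB]
2. A_y = 261/25  [C, B, A are collinear ∩ DA ⟂ CB]
   → A = (-27/25, 261/25)

A = (-27/25, 261/25)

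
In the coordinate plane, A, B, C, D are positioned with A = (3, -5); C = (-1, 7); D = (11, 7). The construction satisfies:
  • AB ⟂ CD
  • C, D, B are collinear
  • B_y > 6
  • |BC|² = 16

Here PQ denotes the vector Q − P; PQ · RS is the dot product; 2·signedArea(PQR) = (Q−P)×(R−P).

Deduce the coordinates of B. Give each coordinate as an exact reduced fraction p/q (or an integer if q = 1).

1. B_x = 3  [C, D, B are collinear ∩ AB ⟂ CD]
2. B_y = 7  [C, D, B are collinear ∩ AB ⟂ CD]
   → B = (3, 7)

B = (3, 7)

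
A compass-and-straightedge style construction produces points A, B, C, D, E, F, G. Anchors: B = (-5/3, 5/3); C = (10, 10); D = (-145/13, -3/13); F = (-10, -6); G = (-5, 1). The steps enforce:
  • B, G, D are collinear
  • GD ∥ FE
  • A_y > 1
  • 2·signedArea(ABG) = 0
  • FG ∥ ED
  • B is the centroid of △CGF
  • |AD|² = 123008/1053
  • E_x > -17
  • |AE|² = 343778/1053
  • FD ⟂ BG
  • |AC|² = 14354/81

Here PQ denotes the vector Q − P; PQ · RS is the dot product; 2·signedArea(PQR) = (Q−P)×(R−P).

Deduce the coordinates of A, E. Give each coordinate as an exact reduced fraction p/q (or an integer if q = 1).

1. A_x = -5/9  [line 2/3·x + -10/3·y + 20/3 = 0 ∩ |AD|² = 123008/1053]
2. A_y = 17/9  [line 2/3·x + -10/3·y + 20/3 = 0 ∩ |AD|² = 123008/1053]
   → A = (-5/9, 17/9)
3. E_x = -210/13  [FG ∥ ED ∩ GD ∥ FE]
4. E_y = -94/13  [FG ∥ ED ∩ GD ∥ FE]
   → E = (-210/13, -94/13)

A = (-5/9, 17/9)
E = (-210/13, -94/13)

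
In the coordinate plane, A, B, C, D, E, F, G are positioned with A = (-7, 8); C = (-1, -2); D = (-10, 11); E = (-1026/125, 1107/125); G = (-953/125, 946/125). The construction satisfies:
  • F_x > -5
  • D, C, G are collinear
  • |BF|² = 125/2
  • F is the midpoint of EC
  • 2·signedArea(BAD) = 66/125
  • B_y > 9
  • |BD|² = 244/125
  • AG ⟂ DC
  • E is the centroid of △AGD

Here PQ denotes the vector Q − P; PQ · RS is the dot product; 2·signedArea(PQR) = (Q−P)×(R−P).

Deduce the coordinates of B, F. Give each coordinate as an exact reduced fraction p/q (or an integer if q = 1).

1. F_x = -1151/250  [F is the midpoint of EC]
2. F_y = 857/250  [F is the midpoint of EC]
   → F = (-1151/250, 857/250)
3. B_x = -1138/125  [line -3·x + -3·y + 309/125 = 0 ∩ |BF|² = 125/2]
4. B_y = 1241/125  [line -3·x + -3·y + 309/125 = 0 ∩ |BF|² = 125/2]
   → B = (-1138/125, 1241/125)

B = (-1138/125, 1241/125)
F = (-1151/250, 857/250)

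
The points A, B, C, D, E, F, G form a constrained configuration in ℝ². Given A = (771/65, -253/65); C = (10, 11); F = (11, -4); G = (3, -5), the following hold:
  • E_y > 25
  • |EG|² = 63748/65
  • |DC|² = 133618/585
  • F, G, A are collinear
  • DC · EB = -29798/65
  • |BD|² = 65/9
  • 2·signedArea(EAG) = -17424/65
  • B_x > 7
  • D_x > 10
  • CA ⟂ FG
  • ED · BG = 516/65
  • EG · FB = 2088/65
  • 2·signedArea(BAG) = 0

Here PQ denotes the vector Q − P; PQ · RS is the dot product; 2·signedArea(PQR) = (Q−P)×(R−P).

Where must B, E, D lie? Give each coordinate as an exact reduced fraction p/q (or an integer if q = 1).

B = (483/65, -289/65)
D = (1969/195, -802/195)
E = (529/65, 1683/65)

1. E_x = 529/65  [line 72/65·x + -576/65·y + 14328/65 = 0 ∩ |EG|² = 63748/65]
2. E_y = 1683/65  [line 72/65·x + -576/65·y + 14328/65 = 0 ∩ |EG|² = 63748/65]
   → E = (529/65, 1683/65)
3. B_x = 483/65  [2·signedArea(BAG) = 0 ∩ EG · FB = 2088/65]
4. B_y = -289/65  [2·signedArea(BAG) = 0 ∩ EG · FB = 2088/65]
   → B = (483/65, -289/65)
5. D_x = 1969/195  [DC · EB = -29798/65 ∩ ED · BG = 516/65]
6. D_y = -802/195  [DC · EB = -29798/65 ∩ ED · BG = 516/65]
   → D = (1969/195, -802/195)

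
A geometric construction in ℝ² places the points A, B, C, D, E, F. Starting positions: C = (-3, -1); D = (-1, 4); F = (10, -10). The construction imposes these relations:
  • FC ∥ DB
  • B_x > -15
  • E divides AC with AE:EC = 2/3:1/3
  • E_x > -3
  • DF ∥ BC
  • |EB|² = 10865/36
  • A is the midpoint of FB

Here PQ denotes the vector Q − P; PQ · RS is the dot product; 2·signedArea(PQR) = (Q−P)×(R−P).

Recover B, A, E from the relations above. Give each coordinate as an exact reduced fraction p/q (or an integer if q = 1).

A = (-2, 3/2)
B = (-14, 13)
E = (-8/3, -1/6)

1. B_x = -14  [DF ∥ BC ∩ FC ∥ DB]
2. B_y = 13  [DF ∥ BC ∩ FC ∥ DB]
   → B = (-14, 13)
3. A_x = -2  [A is the midpoint of FB]
4. A_y = 3/2  [A is the midpoint of FB]
   → A = (-2, 3/2)
5. E_x = -8/3  [E divides AC with AE:EC = 2/3:1/3]
6. E_y = -1/6  [E divides AC with AE:EC = 2/3:1/3]
   → E = (-8/3, -1/6)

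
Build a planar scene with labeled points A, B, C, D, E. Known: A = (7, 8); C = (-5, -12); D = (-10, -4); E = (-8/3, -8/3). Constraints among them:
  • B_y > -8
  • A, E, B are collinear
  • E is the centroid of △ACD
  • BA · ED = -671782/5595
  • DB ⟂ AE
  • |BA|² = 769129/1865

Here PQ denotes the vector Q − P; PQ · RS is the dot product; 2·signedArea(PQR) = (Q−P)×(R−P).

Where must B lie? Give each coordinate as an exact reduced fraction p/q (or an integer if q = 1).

B = (-12378/1865, -13144/1865)

1. B_x = -12378/1865  [A, E, B are collinear ∩ DB ⟂ AE]
2. B_y = -13144/1865  [A, E, B are collinear ∩ DB ⟂ AE]
   → B = (-12378/1865, -13144/1865)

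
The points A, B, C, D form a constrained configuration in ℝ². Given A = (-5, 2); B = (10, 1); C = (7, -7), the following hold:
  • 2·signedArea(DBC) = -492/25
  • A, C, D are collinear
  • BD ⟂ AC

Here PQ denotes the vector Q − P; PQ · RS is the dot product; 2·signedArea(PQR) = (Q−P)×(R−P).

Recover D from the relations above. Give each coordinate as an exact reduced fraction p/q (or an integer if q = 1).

D = (127/25, -139/25)

1. D_x = 127/25  [A, C, D are collinear ∩ BD ⟂ AC]
2. D_y = -139/25  [A, C, D are collinear ∩ BD ⟂ AC]
   → D = (127/25, -139/25)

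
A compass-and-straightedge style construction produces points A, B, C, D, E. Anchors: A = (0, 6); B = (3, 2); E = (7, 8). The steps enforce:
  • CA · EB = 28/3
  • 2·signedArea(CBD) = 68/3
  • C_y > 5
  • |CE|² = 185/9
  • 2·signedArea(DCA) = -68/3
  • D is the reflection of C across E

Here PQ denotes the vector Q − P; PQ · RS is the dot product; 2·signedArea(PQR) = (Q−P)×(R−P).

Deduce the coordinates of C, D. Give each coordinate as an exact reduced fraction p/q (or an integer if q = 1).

1. C_x = 10/3  [line 4·x + 6·y + -136/3 = 0 ∩ |CE|² = 185/9]
2. C_y = 16/3  [line 4·x + 6·y + -136/3 = 0 ∩ |CE|² = 185/9]
   → C = (10/3, 16/3)
3. D_x = 32/3  [2·signedArea(CBD) = 68/3 ∩ D is the reflection of C across E]
4. D_y = 32/3  [2·signedArea(CBD) = 68/3 ∩ D is the reflection of C across E]
   → D = (32/3, 32/3)

C = (10/3, 16/3)
D = (32/3, 32/3)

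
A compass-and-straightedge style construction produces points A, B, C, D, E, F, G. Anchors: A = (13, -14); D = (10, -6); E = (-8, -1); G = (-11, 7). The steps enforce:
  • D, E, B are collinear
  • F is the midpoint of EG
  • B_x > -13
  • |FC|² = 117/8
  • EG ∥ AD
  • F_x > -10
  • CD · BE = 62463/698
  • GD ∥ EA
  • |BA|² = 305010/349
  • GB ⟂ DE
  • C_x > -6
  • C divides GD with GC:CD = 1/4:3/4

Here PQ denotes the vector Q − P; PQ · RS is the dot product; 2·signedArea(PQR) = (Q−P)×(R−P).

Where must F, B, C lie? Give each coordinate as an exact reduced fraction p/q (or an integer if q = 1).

B = (-4484/349, 121/349)
C = (-23/4, 15/4)
F = (-19/2, 3)

1. F_x = -19/2  [F is the midpoint of EG]
2. F_y = 3  [F is the midpoint of EG]
   → F = (-19/2, 3)
3. B_x = -4484/349  [D, E, B are collinear ∩ GB ⟂ DE]
4. B_y = 121/349  [D, E, B are collinear ∩ GB ⟂ DE]
   → B = (-4484/349, 121/349)
5. C_x = -23/4  [C divides GD with GC:CD = 1/4:3/4]
6. C_y = 15/4  [C divides GD with GC:CD = 1/4:3/4]
   → C = (-23/4, 15/4)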